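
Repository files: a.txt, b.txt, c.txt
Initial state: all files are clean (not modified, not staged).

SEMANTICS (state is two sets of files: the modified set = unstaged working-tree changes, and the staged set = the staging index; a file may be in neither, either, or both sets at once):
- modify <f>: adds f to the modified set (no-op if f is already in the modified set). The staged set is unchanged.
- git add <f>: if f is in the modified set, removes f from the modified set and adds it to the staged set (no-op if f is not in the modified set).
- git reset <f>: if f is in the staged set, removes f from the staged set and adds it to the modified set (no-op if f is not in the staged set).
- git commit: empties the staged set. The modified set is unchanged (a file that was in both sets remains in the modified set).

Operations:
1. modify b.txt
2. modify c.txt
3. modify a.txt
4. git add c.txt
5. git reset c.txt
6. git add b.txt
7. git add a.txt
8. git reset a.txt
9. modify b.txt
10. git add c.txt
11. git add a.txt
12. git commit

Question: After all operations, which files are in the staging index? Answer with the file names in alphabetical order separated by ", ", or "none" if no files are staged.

After op 1 (modify b.txt): modified={b.txt} staged={none}
After op 2 (modify c.txt): modified={b.txt, c.txt} staged={none}
After op 3 (modify a.txt): modified={a.txt, b.txt, c.txt} staged={none}
After op 4 (git add c.txt): modified={a.txt, b.txt} staged={c.txt}
After op 5 (git reset c.txt): modified={a.txt, b.txt, c.txt} staged={none}
After op 6 (git add b.txt): modified={a.txt, c.txt} staged={b.txt}
After op 7 (git add a.txt): modified={c.txt} staged={a.txt, b.txt}
After op 8 (git reset a.txt): modified={a.txt, c.txt} staged={b.txt}
After op 9 (modify b.txt): modified={a.txt, b.txt, c.txt} staged={b.txt}
After op 10 (git add c.txt): modified={a.txt, b.txt} staged={b.txt, c.txt}
After op 11 (git add a.txt): modified={b.txt} staged={a.txt, b.txt, c.txt}
After op 12 (git commit): modified={b.txt} staged={none}

Answer: none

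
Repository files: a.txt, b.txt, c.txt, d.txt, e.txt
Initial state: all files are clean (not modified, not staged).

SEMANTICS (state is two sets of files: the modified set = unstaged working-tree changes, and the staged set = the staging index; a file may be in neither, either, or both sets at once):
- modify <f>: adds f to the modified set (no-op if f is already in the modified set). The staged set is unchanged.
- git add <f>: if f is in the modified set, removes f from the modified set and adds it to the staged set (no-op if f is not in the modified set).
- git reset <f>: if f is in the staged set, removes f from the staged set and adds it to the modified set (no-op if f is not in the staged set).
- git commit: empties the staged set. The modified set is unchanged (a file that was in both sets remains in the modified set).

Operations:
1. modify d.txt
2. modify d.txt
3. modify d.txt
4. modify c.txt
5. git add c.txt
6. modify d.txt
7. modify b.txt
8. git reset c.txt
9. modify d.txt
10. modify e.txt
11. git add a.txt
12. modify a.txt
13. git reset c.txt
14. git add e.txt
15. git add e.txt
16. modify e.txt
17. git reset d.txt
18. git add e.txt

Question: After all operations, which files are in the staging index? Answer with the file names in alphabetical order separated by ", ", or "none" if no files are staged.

Answer: e.txt

Derivation:
After op 1 (modify d.txt): modified={d.txt} staged={none}
After op 2 (modify d.txt): modified={d.txt} staged={none}
After op 3 (modify d.txt): modified={d.txt} staged={none}
After op 4 (modify c.txt): modified={c.txt, d.txt} staged={none}
After op 5 (git add c.txt): modified={d.txt} staged={c.txt}
After op 6 (modify d.txt): modified={d.txt} staged={c.txt}
After op 7 (modify b.txt): modified={b.txt, d.txt} staged={c.txt}
After op 8 (git reset c.txt): modified={b.txt, c.txt, d.txt} staged={none}
After op 9 (modify d.txt): modified={b.txt, c.txt, d.txt} staged={none}
After op 10 (modify e.txt): modified={b.txt, c.txt, d.txt, e.txt} staged={none}
After op 11 (git add a.txt): modified={b.txt, c.txt, d.txt, e.txt} staged={none}
After op 12 (modify a.txt): modified={a.txt, b.txt, c.txt, d.txt, e.txt} staged={none}
After op 13 (git reset c.txt): modified={a.txt, b.txt, c.txt, d.txt, e.txt} staged={none}
After op 14 (git add e.txt): modified={a.txt, b.txt, c.txt, d.txt} staged={e.txt}
After op 15 (git add e.txt): modified={a.txt, b.txt, c.txt, d.txt} staged={e.txt}
After op 16 (modify e.txt): modified={a.txt, b.txt, c.txt, d.txt, e.txt} staged={e.txt}
After op 17 (git reset d.txt): modified={a.txt, b.txt, c.txt, d.txt, e.txt} staged={e.txt}
After op 18 (git add e.txt): modified={a.txt, b.txt, c.txt, d.txt} staged={e.txt}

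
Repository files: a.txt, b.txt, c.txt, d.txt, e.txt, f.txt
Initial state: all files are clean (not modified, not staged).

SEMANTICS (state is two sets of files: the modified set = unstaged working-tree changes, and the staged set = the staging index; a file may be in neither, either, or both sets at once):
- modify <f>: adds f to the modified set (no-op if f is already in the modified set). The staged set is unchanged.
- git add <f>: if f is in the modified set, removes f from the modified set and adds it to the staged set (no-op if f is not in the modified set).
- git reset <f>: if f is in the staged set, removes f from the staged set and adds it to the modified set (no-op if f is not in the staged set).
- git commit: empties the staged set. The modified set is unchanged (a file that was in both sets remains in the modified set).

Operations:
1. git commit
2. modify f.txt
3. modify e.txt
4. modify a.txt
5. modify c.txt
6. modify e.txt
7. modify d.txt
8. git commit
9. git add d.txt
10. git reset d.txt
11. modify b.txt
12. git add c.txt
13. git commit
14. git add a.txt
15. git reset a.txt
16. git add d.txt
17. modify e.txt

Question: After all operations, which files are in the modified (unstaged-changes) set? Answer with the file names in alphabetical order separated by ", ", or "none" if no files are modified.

Answer: a.txt, b.txt, e.txt, f.txt

Derivation:
After op 1 (git commit): modified={none} staged={none}
After op 2 (modify f.txt): modified={f.txt} staged={none}
After op 3 (modify e.txt): modified={e.txt, f.txt} staged={none}
After op 4 (modify a.txt): modified={a.txt, e.txt, f.txt} staged={none}
After op 5 (modify c.txt): modified={a.txt, c.txt, e.txt, f.txt} staged={none}
After op 6 (modify e.txt): modified={a.txt, c.txt, e.txt, f.txt} staged={none}
After op 7 (modify d.txt): modified={a.txt, c.txt, d.txt, e.txt, f.txt} staged={none}
After op 8 (git commit): modified={a.txt, c.txt, d.txt, e.txt, f.txt} staged={none}
After op 9 (git add d.txt): modified={a.txt, c.txt, e.txt, f.txt} staged={d.txt}
After op 10 (git reset d.txt): modified={a.txt, c.txt, d.txt, e.txt, f.txt} staged={none}
After op 11 (modify b.txt): modified={a.txt, b.txt, c.txt, d.txt, e.txt, f.txt} staged={none}
After op 12 (git add c.txt): modified={a.txt, b.txt, d.txt, e.txt, f.txt} staged={c.txt}
After op 13 (git commit): modified={a.txt, b.txt, d.txt, e.txt, f.txt} staged={none}
After op 14 (git add a.txt): modified={b.txt, d.txt, e.txt, f.txt} staged={a.txt}
After op 15 (git reset a.txt): modified={a.txt, b.txt, d.txt, e.txt, f.txt} staged={none}
After op 16 (git add d.txt): modified={a.txt, b.txt, e.txt, f.txt} staged={d.txt}
After op 17 (modify e.txt): modified={a.txt, b.txt, e.txt, f.txt} staged={d.txt}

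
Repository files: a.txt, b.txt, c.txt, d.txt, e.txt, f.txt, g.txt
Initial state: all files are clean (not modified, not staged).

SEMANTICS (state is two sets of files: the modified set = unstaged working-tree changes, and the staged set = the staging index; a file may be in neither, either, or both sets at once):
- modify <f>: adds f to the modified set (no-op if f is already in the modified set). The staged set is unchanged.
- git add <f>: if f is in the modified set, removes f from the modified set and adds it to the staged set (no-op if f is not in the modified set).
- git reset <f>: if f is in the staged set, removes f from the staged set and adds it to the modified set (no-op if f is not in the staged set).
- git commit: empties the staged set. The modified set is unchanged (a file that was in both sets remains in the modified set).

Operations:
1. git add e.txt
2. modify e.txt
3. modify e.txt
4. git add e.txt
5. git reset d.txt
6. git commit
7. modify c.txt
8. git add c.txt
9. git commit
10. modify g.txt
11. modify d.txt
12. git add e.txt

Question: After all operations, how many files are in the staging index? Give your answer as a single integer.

After op 1 (git add e.txt): modified={none} staged={none}
After op 2 (modify e.txt): modified={e.txt} staged={none}
After op 3 (modify e.txt): modified={e.txt} staged={none}
After op 4 (git add e.txt): modified={none} staged={e.txt}
After op 5 (git reset d.txt): modified={none} staged={e.txt}
After op 6 (git commit): modified={none} staged={none}
After op 7 (modify c.txt): modified={c.txt} staged={none}
After op 8 (git add c.txt): modified={none} staged={c.txt}
After op 9 (git commit): modified={none} staged={none}
After op 10 (modify g.txt): modified={g.txt} staged={none}
After op 11 (modify d.txt): modified={d.txt, g.txt} staged={none}
After op 12 (git add e.txt): modified={d.txt, g.txt} staged={none}
Final staged set: {none} -> count=0

Answer: 0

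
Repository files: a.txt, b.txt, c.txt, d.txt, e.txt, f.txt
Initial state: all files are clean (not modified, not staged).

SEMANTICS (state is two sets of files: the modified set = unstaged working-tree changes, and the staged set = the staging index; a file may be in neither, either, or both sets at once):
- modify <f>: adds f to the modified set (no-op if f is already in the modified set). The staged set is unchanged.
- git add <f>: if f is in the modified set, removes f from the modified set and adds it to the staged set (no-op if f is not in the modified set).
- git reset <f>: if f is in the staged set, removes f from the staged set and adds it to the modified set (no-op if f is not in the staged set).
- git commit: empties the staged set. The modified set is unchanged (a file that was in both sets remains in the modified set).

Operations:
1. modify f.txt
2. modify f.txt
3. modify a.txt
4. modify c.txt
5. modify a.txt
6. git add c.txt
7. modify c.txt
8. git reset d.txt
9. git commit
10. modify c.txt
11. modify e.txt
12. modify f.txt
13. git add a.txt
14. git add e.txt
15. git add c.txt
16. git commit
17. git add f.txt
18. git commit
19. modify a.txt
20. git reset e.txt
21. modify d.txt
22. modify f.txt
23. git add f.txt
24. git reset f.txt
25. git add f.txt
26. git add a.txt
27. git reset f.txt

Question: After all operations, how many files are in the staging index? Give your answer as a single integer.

After op 1 (modify f.txt): modified={f.txt} staged={none}
After op 2 (modify f.txt): modified={f.txt} staged={none}
After op 3 (modify a.txt): modified={a.txt, f.txt} staged={none}
After op 4 (modify c.txt): modified={a.txt, c.txt, f.txt} staged={none}
After op 5 (modify a.txt): modified={a.txt, c.txt, f.txt} staged={none}
After op 6 (git add c.txt): modified={a.txt, f.txt} staged={c.txt}
After op 7 (modify c.txt): modified={a.txt, c.txt, f.txt} staged={c.txt}
After op 8 (git reset d.txt): modified={a.txt, c.txt, f.txt} staged={c.txt}
After op 9 (git commit): modified={a.txt, c.txt, f.txt} staged={none}
After op 10 (modify c.txt): modified={a.txt, c.txt, f.txt} staged={none}
After op 11 (modify e.txt): modified={a.txt, c.txt, e.txt, f.txt} staged={none}
After op 12 (modify f.txt): modified={a.txt, c.txt, e.txt, f.txt} staged={none}
After op 13 (git add a.txt): modified={c.txt, e.txt, f.txt} staged={a.txt}
After op 14 (git add e.txt): modified={c.txt, f.txt} staged={a.txt, e.txt}
After op 15 (git add c.txt): modified={f.txt} staged={a.txt, c.txt, e.txt}
After op 16 (git commit): modified={f.txt} staged={none}
After op 17 (git add f.txt): modified={none} staged={f.txt}
After op 18 (git commit): modified={none} staged={none}
After op 19 (modify a.txt): modified={a.txt} staged={none}
After op 20 (git reset e.txt): modified={a.txt} staged={none}
After op 21 (modify d.txt): modified={a.txt, d.txt} staged={none}
After op 22 (modify f.txt): modified={a.txt, d.txt, f.txt} staged={none}
After op 23 (git add f.txt): modified={a.txt, d.txt} staged={f.txt}
After op 24 (git reset f.txt): modified={a.txt, d.txt, f.txt} staged={none}
After op 25 (git add f.txt): modified={a.txt, d.txt} staged={f.txt}
After op 26 (git add a.txt): modified={d.txt} staged={a.txt, f.txt}
After op 27 (git reset f.txt): modified={d.txt, f.txt} staged={a.txt}
Final staged set: {a.txt} -> count=1

Answer: 1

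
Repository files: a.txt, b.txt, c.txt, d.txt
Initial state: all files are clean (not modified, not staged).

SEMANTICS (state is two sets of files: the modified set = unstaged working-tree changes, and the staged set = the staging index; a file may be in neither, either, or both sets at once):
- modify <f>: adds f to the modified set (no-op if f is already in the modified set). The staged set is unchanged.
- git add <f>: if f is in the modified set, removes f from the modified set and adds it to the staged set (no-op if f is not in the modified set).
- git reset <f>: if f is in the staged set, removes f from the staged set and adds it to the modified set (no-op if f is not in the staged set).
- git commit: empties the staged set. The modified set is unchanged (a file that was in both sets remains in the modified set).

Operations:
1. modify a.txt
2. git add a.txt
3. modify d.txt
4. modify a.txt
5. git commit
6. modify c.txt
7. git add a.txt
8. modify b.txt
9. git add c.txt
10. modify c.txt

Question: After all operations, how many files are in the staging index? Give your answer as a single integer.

Answer: 2

Derivation:
After op 1 (modify a.txt): modified={a.txt} staged={none}
After op 2 (git add a.txt): modified={none} staged={a.txt}
After op 3 (modify d.txt): modified={d.txt} staged={a.txt}
After op 4 (modify a.txt): modified={a.txt, d.txt} staged={a.txt}
After op 5 (git commit): modified={a.txt, d.txt} staged={none}
After op 6 (modify c.txt): modified={a.txt, c.txt, d.txt} staged={none}
After op 7 (git add a.txt): modified={c.txt, d.txt} staged={a.txt}
After op 8 (modify b.txt): modified={b.txt, c.txt, d.txt} staged={a.txt}
After op 9 (git add c.txt): modified={b.txt, d.txt} staged={a.txt, c.txt}
After op 10 (modify c.txt): modified={b.txt, c.txt, d.txt} staged={a.txt, c.txt}
Final staged set: {a.txt, c.txt} -> count=2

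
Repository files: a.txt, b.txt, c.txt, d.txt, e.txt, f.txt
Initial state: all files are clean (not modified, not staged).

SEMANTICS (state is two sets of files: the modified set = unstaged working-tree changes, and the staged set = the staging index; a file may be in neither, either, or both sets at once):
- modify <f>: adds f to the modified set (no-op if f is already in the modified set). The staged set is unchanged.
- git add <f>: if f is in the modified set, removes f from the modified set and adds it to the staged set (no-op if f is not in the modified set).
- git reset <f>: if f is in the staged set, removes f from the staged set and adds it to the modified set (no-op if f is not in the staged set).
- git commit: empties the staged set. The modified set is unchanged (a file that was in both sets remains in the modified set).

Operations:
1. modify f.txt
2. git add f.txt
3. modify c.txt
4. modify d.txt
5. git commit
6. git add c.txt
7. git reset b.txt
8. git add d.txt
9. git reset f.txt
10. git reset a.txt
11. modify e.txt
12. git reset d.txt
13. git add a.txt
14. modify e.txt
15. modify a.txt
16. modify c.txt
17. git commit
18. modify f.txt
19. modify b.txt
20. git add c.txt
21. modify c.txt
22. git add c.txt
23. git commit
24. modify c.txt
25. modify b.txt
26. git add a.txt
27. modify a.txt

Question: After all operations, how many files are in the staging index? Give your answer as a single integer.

After op 1 (modify f.txt): modified={f.txt} staged={none}
After op 2 (git add f.txt): modified={none} staged={f.txt}
After op 3 (modify c.txt): modified={c.txt} staged={f.txt}
After op 4 (modify d.txt): modified={c.txt, d.txt} staged={f.txt}
After op 5 (git commit): modified={c.txt, d.txt} staged={none}
After op 6 (git add c.txt): modified={d.txt} staged={c.txt}
After op 7 (git reset b.txt): modified={d.txt} staged={c.txt}
After op 8 (git add d.txt): modified={none} staged={c.txt, d.txt}
After op 9 (git reset f.txt): modified={none} staged={c.txt, d.txt}
After op 10 (git reset a.txt): modified={none} staged={c.txt, d.txt}
After op 11 (modify e.txt): modified={e.txt} staged={c.txt, d.txt}
After op 12 (git reset d.txt): modified={d.txt, e.txt} staged={c.txt}
After op 13 (git add a.txt): modified={d.txt, e.txt} staged={c.txt}
After op 14 (modify e.txt): modified={d.txt, e.txt} staged={c.txt}
After op 15 (modify a.txt): modified={a.txt, d.txt, e.txt} staged={c.txt}
After op 16 (modify c.txt): modified={a.txt, c.txt, d.txt, e.txt} staged={c.txt}
After op 17 (git commit): modified={a.txt, c.txt, d.txt, e.txt} staged={none}
After op 18 (modify f.txt): modified={a.txt, c.txt, d.txt, e.txt, f.txt} staged={none}
After op 19 (modify b.txt): modified={a.txt, b.txt, c.txt, d.txt, e.txt, f.txt} staged={none}
After op 20 (git add c.txt): modified={a.txt, b.txt, d.txt, e.txt, f.txt} staged={c.txt}
After op 21 (modify c.txt): modified={a.txt, b.txt, c.txt, d.txt, e.txt, f.txt} staged={c.txt}
After op 22 (git add c.txt): modified={a.txt, b.txt, d.txt, e.txt, f.txt} staged={c.txt}
After op 23 (git commit): modified={a.txt, b.txt, d.txt, e.txt, f.txt} staged={none}
After op 24 (modify c.txt): modified={a.txt, b.txt, c.txt, d.txt, e.txt, f.txt} staged={none}
After op 25 (modify b.txt): modified={a.txt, b.txt, c.txt, d.txt, e.txt, f.txt} staged={none}
After op 26 (git add a.txt): modified={b.txt, c.txt, d.txt, e.txt, f.txt} staged={a.txt}
After op 27 (modify a.txt): modified={a.txt, b.txt, c.txt, d.txt, e.txt, f.txt} staged={a.txt}
Final staged set: {a.txt} -> count=1

Answer: 1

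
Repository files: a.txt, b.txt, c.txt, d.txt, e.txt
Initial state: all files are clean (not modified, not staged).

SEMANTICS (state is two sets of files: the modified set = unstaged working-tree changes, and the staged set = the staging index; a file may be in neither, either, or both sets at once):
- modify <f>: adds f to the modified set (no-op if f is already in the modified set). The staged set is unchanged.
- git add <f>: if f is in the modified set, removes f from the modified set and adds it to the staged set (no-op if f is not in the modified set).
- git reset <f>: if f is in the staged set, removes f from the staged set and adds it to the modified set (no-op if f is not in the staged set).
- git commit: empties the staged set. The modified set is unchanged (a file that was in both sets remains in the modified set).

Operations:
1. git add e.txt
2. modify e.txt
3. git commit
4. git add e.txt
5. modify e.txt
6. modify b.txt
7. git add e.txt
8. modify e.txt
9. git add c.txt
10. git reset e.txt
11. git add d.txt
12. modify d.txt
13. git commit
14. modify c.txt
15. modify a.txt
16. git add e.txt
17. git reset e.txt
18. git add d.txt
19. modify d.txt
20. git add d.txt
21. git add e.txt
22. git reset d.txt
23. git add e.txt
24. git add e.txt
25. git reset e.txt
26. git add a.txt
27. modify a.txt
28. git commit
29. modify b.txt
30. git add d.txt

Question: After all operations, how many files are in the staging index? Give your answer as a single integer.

Answer: 1

Derivation:
After op 1 (git add e.txt): modified={none} staged={none}
After op 2 (modify e.txt): modified={e.txt} staged={none}
After op 3 (git commit): modified={e.txt} staged={none}
After op 4 (git add e.txt): modified={none} staged={e.txt}
After op 5 (modify e.txt): modified={e.txt} staged={e.txt}
After op 6 (modify b.txt): modified={b.txt, e.txt} staged={e.txt}
After op 7 (git add e.txt): modified={b.txt} staged={e.txt}
After op 8 (modify e.txt): modified={b.txt, e.txt} staged={e.txt}
After op 9 (git add c.txt): modified={b.txt, e.txt} staged={e.txt}
After op 10 (git reset e.txt): modified={b.txt, e.txt} staged={none}
After op 11 (git add d.txt): modified={b.txt, e.txt} staged={none}
After op 12 (modify d.txt): modified={b.txt, d.txt, e.txt} staged={none}
After op 13 (git commit): modified={b.txt, d.txt, e.txt} staged={none}
After op 14 (modify c.txt): modified={b.txt, c.txt, d.txt, e.txt} staged={none}
After op 15 (modify a.txt): modified={a.txt, b.txt, c.txt, d.txt, e.txt} staged={none}
After op 16 (git add e.txt): modified={a.txt, b.txt, c.txt, d.txt} staged={e.txt}
After op 17 (git reset e.txt): modified={a.txt, b.txt, c.txt, d.txt, e.txt} staged={none}
After op 18 (git add d.txt): modified={a.txt, b.txt, c.txt, e.txt} staged={d.txt}
After op 19 (modify d.txt): modified={a.txt, b.txt, c.txt, d.txt, e.txt} staged={d.txt}
After op 20 (git add d.txt): modified={a.txt, b.txt, c.txt, e.txt} staged={d.txt}
After op 21 (git add e.txt): modified={a.txt, b.txt, c.txt} staged={d.txt, e.txt}
After op 22 (git reset d.txt): modified={a.txt, b.txt, c.txt, d.txt} staged={e.txt}
After op 23 (git add e.txt): modified={a.txt, b.txt, c.txt, d.txt} staged={e.txt}
After op 24 (git add e.txt): modified={a.txt, b.txt, c.txt, d.txt} staged={e.txt}
After op 25 (git reset e.txt): modified={a.txt, b.txt, c.txt, d.txt, e.txt} staged={none}
After op 26 (git add a.txt): modified={b.txt, c.txt, d.txt, e.txt} staged={a.txt}
After op 27 (modify a.txt): modified={a.txt, b.txt, c.txt, d.txt, e.txt} staged={a.txt}
After op 28 (git commit): modified={a.txt, b.txt, c.txt, d.txt, e.txt} staged={none}
After op 29 (modify b.txt): modified={a.txt, b.txt, c.txt, d.txt, e.txt} staged={none}
After op 30 (git add d.txt): modified={a.txt, b.txt, c.txt, e.txt} staged={d.txt}
Final staged set: {d.txt} -> count=1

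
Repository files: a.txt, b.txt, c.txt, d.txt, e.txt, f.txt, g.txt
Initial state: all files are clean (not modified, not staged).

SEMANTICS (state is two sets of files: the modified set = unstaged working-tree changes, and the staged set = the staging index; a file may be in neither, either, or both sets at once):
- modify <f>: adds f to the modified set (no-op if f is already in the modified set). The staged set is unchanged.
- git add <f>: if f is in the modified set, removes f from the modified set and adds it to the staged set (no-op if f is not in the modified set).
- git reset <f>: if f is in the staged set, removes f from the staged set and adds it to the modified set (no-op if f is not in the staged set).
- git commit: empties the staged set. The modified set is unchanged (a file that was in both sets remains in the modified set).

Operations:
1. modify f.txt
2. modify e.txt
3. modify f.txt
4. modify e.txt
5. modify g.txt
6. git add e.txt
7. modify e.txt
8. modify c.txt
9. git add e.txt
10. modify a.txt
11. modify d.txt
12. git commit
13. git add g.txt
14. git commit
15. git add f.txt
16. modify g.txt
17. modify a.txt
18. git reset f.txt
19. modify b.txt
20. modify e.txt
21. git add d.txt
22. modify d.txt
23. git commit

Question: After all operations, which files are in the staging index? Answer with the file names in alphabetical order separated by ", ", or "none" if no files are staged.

Answer: none

Derivation:
After op 1 (modify f.txt): modified={f.txt} staged={none}
After op 2 (modify e.txt): modified={e.txt, f.txt} staged={none}
After op 3 (modify f.txt): modified={e.txt, f.txt} staged={none}
After op 4 (modify e.txt): modified={e.txt, f.txt} staged={none}
After op 5 (modify g.txt): modified={e.txt, f.txt, g.txt} staged={none}
After op 6 (git add e.txt): modified={f.txt, g.txt} staged={e.txt}
After op 7 (modify e.txt): modified={e.txt, f.txt, g.txt} staged={e.txt}
After op 8 (modify c.txt): modified={c.txt, e.txt, f.txt, g.txt} staged={e.txt}
After op 9 (git add e.txt): modified={c.txt, f.txt, g.txt} staged={e.txt}
After op 10 (modify a.txt): modified={a.txt, c.txt, f.txt, g.txt} staged={e.txt}
After op 11 (modify d.txt): modified={a.txt, c.txt, d.txt, f.txt, g.txt} staged={e.txt}
After op 12 (git commit): modified={a.txt, c.txt, d.txt, f.txt, g.txt} staged={none}
After op 13 (git add g.txt): modified={a.txt, c.txt, d.txt, f.txt} staged={g.txt}
After op 14 (git commit): modified={a.txt, c.txt, d.txt, f.txt} staged={none}
After op 15 (git add f.txt): modified={a.txt, c.txt, d.txt} staged={f.txt}
After op 16 (modify g.txt): modified={a.txt, c.txt, d.txt, g.txt} staged={f.txt}
After op 17 (modify a.txt): modified={a.txt, c.txt, d.txt, g.txt} staged={f.txt}
After op 18 (git reset f.txt): modified={a.txt, c.txt, d.txt, f.txt, g.txt} staged={none}
After op 19 (modify b.txt): modified={a.txt, b.txt, c.txt, d.txt, f.txt, g.txt} staged={none}
After op 20 (modify e.txt): modified={a.txt, b.txt, c.txt, d.txt, e.txt, f.txt, g.txt} staged={none}
After op 21 (git add d.txt): modified={a.txt, b.txt, c.txt, e.txt, f.txt, g.txt} staged={d.txt}
After op 22 (modify d.txt): modified={a.txt, b.txt, c.txt, d.txt, e.txt, f.txt, g.txt} staged={d.txt}
After op 23 (git commit): modified={a.txt, b.txt, c.txt, d.txt, e.txt, f.txt, g.txt} staged={none}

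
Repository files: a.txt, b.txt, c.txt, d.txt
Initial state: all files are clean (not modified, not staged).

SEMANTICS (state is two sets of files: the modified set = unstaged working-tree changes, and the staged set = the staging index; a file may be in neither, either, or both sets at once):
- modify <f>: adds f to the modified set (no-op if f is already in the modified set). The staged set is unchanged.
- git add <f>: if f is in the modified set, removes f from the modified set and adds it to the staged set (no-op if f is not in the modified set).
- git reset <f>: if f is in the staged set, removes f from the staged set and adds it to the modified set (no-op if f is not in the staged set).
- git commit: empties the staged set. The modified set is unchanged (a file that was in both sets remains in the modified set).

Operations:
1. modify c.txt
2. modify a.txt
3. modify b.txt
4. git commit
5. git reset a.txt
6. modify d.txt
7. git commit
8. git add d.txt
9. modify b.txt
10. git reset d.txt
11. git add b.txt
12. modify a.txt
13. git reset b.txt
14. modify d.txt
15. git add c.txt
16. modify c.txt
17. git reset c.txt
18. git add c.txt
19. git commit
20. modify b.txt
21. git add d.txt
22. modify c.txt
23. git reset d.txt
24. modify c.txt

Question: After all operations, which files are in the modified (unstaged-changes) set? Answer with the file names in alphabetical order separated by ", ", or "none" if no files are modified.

After op 1 (modify c.txt): modified={c.txt} staged={none}
After op 2 (modify a.txt): modified={a.txt, c.txt} staged={none}
After op 3 (modify b.txt): modified={a.txt, b.txt, c.txt} staged={none}
After op 4 (git commit): modified={a.txt, b.txt, c.txt} staged={none}
After op 5 (git reset a.txt): modified={a.txt, b.txt, c.txt} staged={none}
After op 6 (modify d.txt): modified={a.txt, b.txt, c.txt, d.txt} staged={none}
After op 7 (git commit): modified={a.txt, b.txt, c.txt, d.txt} staged={none}
After op 8 (git add d.txt): modified={a.txt, b.txt, c.txt} staged={d.txt}
After op 9 (modify b.txt): modified={a.txt, b.txt, c.txt} staged={d.txt}
After op 10 (git reset d.txt): modified={a.txt, b.txt, c.txt, d.txt} staged={none}
After op 11 (git add b.txt): modified={a.txt, c.txt, d.txt} staged={b.txt}
After op 12 (modify a.txt): modified={a.txt, c.txt, d.txt} staged={b.txt}
After op 13 (git reset b.txt): modified={a.txt, b.txt, c.txt, d.txt} staged={none}
After op 14 (modify d.txt): modified={a.txt, b.txt, c.txt, d.txt} staged={none}
After op 15 (git add c.txt): modified={a.txt, b.txt, d.txt} staged={c.txt}
After op 16 (modify c.txt): modified={a.txt, b.txt, c.txt, d.txt} staged={c.txt}
After op 17 (git reset c.txt): modified={a.txt, b.txt, c.txt, d.txt} staged={none}
After op 18 (git add c.txt): modified={a.txt, b.txt, d.txt} staged={c.txt}
After op 19 (git commit): modified={a.txt, b.txt, d.txt} staged={none}
After op 20 (modify b.txt): modified={a.txt, b.txt, d.txt} staged={none}
After op 21 (git add d.txt): modified={a.txt, b.txt} staged={d.txt}
After op 22 (modify c.txt): modified={a.txt, b.txt, c.txt} staged={d.txt}
After op 23 (git reset d.txt): modified={a.txt, b.txt, c.txt, d.txt} staged={none}
After op 24 (modify c.txt): modified={a.txt, b.txt, c.txt, d.txt} staged={none}

Answer: a.txt, b.txt, c.txt, d.txt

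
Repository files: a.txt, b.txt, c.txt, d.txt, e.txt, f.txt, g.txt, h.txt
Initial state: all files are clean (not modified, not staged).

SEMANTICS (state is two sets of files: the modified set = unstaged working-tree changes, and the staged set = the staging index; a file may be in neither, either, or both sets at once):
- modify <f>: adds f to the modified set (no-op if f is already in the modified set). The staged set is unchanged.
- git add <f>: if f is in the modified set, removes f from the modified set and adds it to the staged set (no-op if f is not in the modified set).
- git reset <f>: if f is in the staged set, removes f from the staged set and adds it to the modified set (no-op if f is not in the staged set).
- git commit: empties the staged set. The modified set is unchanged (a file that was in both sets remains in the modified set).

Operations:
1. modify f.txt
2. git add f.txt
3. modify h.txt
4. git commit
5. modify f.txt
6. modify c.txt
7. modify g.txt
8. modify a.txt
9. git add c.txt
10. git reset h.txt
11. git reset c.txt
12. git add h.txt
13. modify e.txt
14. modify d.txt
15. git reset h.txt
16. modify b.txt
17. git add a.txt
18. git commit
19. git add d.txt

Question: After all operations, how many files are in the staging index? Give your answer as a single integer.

After op 1 (modify f.txt): modified={f.txt} staged={none}
After op 2 (git add f.txt): modified={none} staged={f.txt}
After op 3 (modify h.txt): modified={h.txt} staged={f.txt}
After op 4 (git commit): modified={h.txt} staged={none}
After op 5 (modify f.txt): modified={f.txt, h.txt} staged={none}
After op 6 (modify c.txt): modified={c.txt, f.txt, h.txt} staged={none}
After op 7 (modify g.txt): modified={c.txt, f.txt, g.txt, h.txt} staged={none}
After op 8 (modify a.txt): modified={a.txt, c.txt, f.txt, g.txt, h.txt} staged={none}
After op 9 (git add c.txt): modified={a.txt, f.txt, g.txt, h.txt} staged={c.txt}
After op 10 (git reset h.txt): modified={a.txt, f.txt, g.txt, h.txt} staged={c.txt}
After op 11 (git reset c.txt): modified={a.txt, c.txt, f.txt, g.txt, h.txt} staged={none}
After op 12 (git add h.txt): modified={a.txt, c.txt, f.txt, g.txt} staged={h.txt}
After op 13 (modify e.txt): modified={a.txt, c.txt, e.txt, f.txt, g.txt} staged={h.txt}
After op 14 (modify d.txt): modified={a.txt, c.txt, d.txt, e.txt, f.txt, g.txt} staged={h.txt}
After op 15 (git reset h.txt): modified={a.txt, c.txt, d.txt, e.txt, f.txt, g.txt, h.txt} staged={none}
After op 16 (modify b.txt): modified={a.txt, b.txt, c.txt, d.txt, e.txt, f.txt, g.txt, h.txt} staged={none}
After op 17 (git add a.txt): modified={b.txt, c.txt, d.txt, e.txt, f.txt, g.txt, h.txt} staged={a.txt}
After op 18 (git commit): modified={b.txt, c.txt, d.txt, e.txt, f.txt, g.txt, h.txt} staged={none}
After op 19 (git add d.txt): modified={b.txt, c.txt, e.txt, f.txt, g.txt, h.txt} staged={d.txt}
Final staged set: {d.txt} -> count=1

Answer: 1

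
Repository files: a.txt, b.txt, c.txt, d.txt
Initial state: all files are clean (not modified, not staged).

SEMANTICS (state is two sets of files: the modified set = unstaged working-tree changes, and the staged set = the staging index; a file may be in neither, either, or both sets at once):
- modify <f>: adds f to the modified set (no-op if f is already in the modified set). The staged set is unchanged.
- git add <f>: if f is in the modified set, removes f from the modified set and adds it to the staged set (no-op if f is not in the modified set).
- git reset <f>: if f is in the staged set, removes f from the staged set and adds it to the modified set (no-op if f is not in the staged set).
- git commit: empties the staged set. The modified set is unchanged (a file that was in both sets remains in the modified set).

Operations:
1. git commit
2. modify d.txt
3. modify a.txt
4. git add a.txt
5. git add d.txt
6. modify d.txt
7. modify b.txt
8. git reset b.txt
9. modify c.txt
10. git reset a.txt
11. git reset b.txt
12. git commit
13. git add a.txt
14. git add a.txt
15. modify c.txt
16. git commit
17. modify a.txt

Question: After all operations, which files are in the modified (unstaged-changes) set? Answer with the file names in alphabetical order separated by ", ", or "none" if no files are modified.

After op 1 (git commit): modified={none} staged={none}
After op 2 (modify d.txt): modified={d.txt} staged={none}
After op 3 (modify a.txt): modified={a.txt, d.txt} staged={none}
After op 4 (git add a.txt): modified={d.txt} staged={a.txt}
After op 5 (git add d.txt): modified={none} staged={a.txt, d.txt}
After op 6 (modify d.txt): modified={d.txt} staged={a.txt, d.txt}
After op 7 (modify b.txt): modified={b.txt, d.txt} staged={a.txt, d.txt}
After op 8 (git reset b.txt): modified={b.txt, d.txt} staged={a.txt, d.txt}
After op 9 (modify c.txt): modified={b.txt, c.txt, d.txt} staged={a.txt, d.txt}
After op 10 (git reset a.txt): modified={a.txt, b.txt, c.txt, d.txt} staged={d.txt}
After op 11 (git reset b.txt): modified={a.txt, b.txt, c.txt, d.txt} staged={d.txt}
After op 12 (git commit): modified={a.txt, b.txt, c.txt, d.txt} staged={none}
After op 13 (git add a.txt): modified={b.txt, c.txt, d.txt} staged={a.txt}
After op 14 (git add a.txt): modified={b.txt, c.txt, d.txt} staged={a.txt}
After op 15 (modify c.txt): modified={b.txt, c.txt, d.txt} staged={a.txt}
After op 16 (git commit): modified={b.txt, c.txt, d.txt} staged={none}
After op 17 (modify a.txt): modified={a.txt, b.txt, c.txt, d.txt} staged={none}

Answer: a.txt, b.txt, c.txt, d.txt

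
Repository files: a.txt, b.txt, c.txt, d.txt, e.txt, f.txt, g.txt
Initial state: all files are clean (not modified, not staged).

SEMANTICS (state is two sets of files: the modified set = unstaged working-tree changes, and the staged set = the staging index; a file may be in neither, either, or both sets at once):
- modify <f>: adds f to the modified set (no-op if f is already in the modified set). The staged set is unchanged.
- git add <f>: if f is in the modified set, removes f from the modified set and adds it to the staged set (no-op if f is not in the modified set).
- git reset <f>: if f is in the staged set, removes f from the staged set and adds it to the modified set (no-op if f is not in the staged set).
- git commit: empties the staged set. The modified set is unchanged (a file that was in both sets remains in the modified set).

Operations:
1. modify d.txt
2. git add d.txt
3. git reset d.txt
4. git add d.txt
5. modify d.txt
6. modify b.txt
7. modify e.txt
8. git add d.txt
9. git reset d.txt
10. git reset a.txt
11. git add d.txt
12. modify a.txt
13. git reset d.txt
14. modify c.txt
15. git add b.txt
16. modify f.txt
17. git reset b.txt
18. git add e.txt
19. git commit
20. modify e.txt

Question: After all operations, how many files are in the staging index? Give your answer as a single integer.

After op 1 (modify d.txt): modified={d.txt} staged={none}
After op 2 (git add d.txt): modified={none} staged={d.txt}
After op 3 (git reset d.txt): modified={d.txt} staged={none}
After op 4 (git add d.txt): modified={none} staged={d.txt}
After op 5 (modify d.txt): modified={d.txt} staged={d.txt}
After op 6 (modify b.txt): modified={b.txt, d.txt} staged={d.txt}
After op 7 (modify e.txt): modified={b.txt, d.txt, e.txt} staged={d.txt}
After op 8 (git add d.txt): modified={b.txt, e.txt} staged={d.txt}
After op 9 (git reset d.txt): modified={b.txt, d.txt, e.txt} staged={none}
After op 10 (git reset a.txt): modified={b.txt, d.txt, e.txt} staged={none}
After op 11 (git add d.txt): modified={b.txt, e.txt} staged={d.txt}
After op 12 (modify a.txt): modified={a.txt, b.txt, e.txt} staged={d.txt}
After op 13 (git reset d.txt): modified={a.txt, b.txt, d.txt, e.txt} staged={none}
After op 14 (modify c.txt): modified={a.txt, b.txt, c.txt, d.txt, e.txt} staged={none}
After op 15 (git add b.txt): modified={a.txt, c.txt, d.txt, e.txt} staged={b.txt}
After op 16 (modify f.txt): modified={a.txt, c.txt, d.txt, e.txt, f.txt} staged={b.txt}
After op 17 (git reset b.txt): modified={a.txt, b.txt, c.txt, d.txt, e.txt, f.txt} staged={none}
After op 18 (git add e.txt): modified={a.txt, b.txt, c.txt, d.txt, f.txt} staged={e.txt}
After op 19 (git commit): modified={a.txt, b.txt, c.txt, d.txt, f.txt} staged={none}
After op 20 (modify e.txt): modified={a.txt, b.txt, c.txt, d.txt, e.txt, f.txt} staged={none}
Final staged set: {none} -> count=0

Answer: 0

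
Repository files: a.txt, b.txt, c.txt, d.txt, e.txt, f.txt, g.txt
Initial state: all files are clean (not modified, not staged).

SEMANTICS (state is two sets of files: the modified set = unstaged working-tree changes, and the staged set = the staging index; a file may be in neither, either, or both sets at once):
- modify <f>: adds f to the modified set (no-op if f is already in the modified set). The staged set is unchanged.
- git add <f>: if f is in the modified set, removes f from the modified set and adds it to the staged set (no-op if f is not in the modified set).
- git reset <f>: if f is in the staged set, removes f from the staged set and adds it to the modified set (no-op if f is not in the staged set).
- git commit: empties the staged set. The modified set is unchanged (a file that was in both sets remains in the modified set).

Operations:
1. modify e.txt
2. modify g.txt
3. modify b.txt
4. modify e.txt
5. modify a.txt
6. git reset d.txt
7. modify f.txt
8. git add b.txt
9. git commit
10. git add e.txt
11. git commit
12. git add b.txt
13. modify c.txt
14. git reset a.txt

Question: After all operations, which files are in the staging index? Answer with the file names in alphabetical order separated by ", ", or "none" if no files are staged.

After op 1 (modify e.txt): modified={e.txt} staged={none}
After op 2 (modify g.txt): modified={e.txt, g.txt} staged={none}
After op 3 (modify b.txt): modified={b.txt, e.txt, g.txt} staged={none}
After op 4 (modify e.txt): modified={b.txt, e.txt, g.txt} staged={none}
After op 5 (modify a.txt): modified={a.txt, b.txt, e.txt, g.txt} staged={none}
After op 6 (git reset d.txt): modified={a.txt, b.txt, e.txt, g.txt} staged={none}
After op 7 (modify f.txt): modified={a.txt, b.txt, e.txt, f.txt, g.txt} staged={none}
After op 8 (git add b.txt): modified={a.txt, e.txt, f.txt, g.txt} staged={b.txt}
After op 9 (git commit): modified={a.txt, e.txt, f.txt, g.txt} staged={none}
After op 10 (git add e.txt): modified={a.txt, f.txt, g.txt} staged={e.txt}
After op 11 (git commit): modified={a.txt, f.txt, g.txt} staged={none}
After op 12 (git add b.txt): modified={a.txt, f.txt, g.txt} staged={none}
After op 13 (modify c.txt): modified={a.txt, c.txt, f.txt, g.txt} staged={none}
After op 14 (git reset a.txt): modified={a.txt, c.txt, f.txt, g.txt} staged={none}

Answer: none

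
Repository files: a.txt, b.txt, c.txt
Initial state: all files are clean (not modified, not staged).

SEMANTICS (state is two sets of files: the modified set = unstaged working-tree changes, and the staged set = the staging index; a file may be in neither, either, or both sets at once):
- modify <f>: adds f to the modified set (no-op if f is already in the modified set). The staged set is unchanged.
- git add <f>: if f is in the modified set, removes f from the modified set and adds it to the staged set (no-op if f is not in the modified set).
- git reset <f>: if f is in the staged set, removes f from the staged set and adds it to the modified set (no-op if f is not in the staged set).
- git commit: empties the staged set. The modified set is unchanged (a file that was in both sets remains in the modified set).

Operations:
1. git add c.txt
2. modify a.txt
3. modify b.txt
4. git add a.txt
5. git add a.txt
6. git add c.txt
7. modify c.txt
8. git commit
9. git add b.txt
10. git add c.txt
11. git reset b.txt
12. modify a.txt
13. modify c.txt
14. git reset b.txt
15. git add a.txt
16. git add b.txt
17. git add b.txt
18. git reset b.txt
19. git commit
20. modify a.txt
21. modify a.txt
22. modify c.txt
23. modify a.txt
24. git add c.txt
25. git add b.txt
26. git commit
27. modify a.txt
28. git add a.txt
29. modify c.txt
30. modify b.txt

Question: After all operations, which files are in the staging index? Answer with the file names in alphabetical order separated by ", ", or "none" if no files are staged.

Answer: a.txt

Derivation:
After op 1 (git add c.txt): modified={none} staged={none}
After op 2 (modify a.txt): modified={a.txt} staged={none}
After op 3 (modify b.txt): modified={a.txt, b.txt} staged={none}
After op 4 (git add a.txt): modified={b.txt} staged={a.txt}
After op 5 (git add a.txt): modified={b.txt} staged={a.txt}
After op 6 (git add c.txt): modified={b.txt} staged={a.txt}
After op 7 (modify c.txt): modified={b.txt, c.txt} staged={a.txt}
After op 8 (git commit): modified={b.txt, c.txt} staged={none}
After op 9 (git add b.txt): modified={c.txt} staged={b.txt}
After op 10 (git add c.txt): modified={none} staged={b.txt, c.txt}
After op 11 (git reset b.txt): modified={b.txt} staged={c.txt}
After op 12 (modify a.txt): modified={a.txt, b.txt} staged={c.txt}
After op 13 (modify c.txt): modified={a.txt, b.txt, c.txt} staged={c.txt}
After op 14 (git reset b.txt): modified={a.txt, b.txt, c.txt} staged={c.txt}
After op 15 (git add a.txt): modified={b.txt, c.txt} staged={a.txt, c.txt}
After op 16 (git add b.txt): modified={c.txt} staged={a.txt, b.txt, c.txt}
After op 17 (git add b.txt): modified={c.txt} staged={a.txt, b.txt, c.txt}
After op 18 (git reset b.txt): modified={b.txt, c.txt} staged={a.txt, c.txt}
After op 19 (git commit): modified={b.txt, c.txt} staged={none}
After op 20 (modify a.txt): modified={a.txt, b.txt, c.txt} staged={none}
After op 21 (modify a.txt): modified={a.txt, b.txt, c.txt} staged={none}
After op 22 (modify c.txt): modified={a.txt, b.txt, c.txt} staged={none}
After op 23 (modify a.txt): modified={a.txt, b.txt, c.txt} staged={none}
After op 24 (git add c.txt): modified={a.txt, b.txt} staged={c.txt}
After op 25 (git add b.txt): modified={a.txt} staged={b.txt, c.txt}
After op 26 (git commit): modified={a.txt} staged={none}
After op 27 (modify a.txt): modified={a.txt} staged={none}
After op 28 (git add a.txt): modified={none} staged={a.txt}
After op 29 (modify c.txt): modified={c.txt} staged={a.txt}
After op 30 (modify b.txt): modified={b.txt, c.txt} staged={a.txt}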